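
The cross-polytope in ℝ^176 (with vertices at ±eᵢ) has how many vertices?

An n-cross-polytope has 2n vertices; here n = 176, giving 352.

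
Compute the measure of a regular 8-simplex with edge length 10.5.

V = (10.5^8 / 8!) · √((8+1) / 2^8) ≈ 687.061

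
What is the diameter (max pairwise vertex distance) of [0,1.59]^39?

The space diagonal of an n-cube of side s is s√n. Here 1.59·√39 ≈ 9.92955.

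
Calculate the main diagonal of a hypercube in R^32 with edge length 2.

Diagonal = √32 · 2 ≈ 11.3137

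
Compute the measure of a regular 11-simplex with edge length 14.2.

V_11 = √(12) · 14.2^11 / (11! · 2^(11/2)) ≈ 9076.99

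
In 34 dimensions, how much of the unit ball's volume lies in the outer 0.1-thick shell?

V(inner)/V(outer) = ((1-0.1)/1)^34 ≈ 0.02781, so the shell fraction is 0.972187.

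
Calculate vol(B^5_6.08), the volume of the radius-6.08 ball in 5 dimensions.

The n-ball volume is π^(n/2)·r^n/Γ(n/2+1). With n=5, r=6.08: V ≈ 43733.7.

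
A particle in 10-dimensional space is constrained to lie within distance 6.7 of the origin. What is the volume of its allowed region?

V_10(6.7) = π^(10/2) · (6.7)^10 / Γ(10/2 + 1) ≈ 4.64854e+08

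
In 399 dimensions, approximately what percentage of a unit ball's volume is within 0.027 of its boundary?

1 - (1-0.027)^399 ≈ 0.999982 ≈ 99.998193%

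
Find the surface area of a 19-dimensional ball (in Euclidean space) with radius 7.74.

|∂B_19(7.74)| ≈ 8.80396e+15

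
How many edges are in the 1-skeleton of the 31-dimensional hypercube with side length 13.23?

Number of 1-faces = C(31,1)·2^(31-1) = 31·1073741824 = 33285996544.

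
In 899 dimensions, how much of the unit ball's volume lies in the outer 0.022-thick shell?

Shell fraction = 1 - (1-0.022)^899 ≈ 0.9999999979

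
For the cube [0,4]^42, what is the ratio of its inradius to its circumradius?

r_in = 4/2 (half the side); r_out = 4√42/2 (half the diagonal). Ratio = 1/√42 ≈ 0.154303.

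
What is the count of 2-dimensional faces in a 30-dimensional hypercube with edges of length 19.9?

f_2(30-cube) = (30 choose 2) · 2^28 = 116769423360.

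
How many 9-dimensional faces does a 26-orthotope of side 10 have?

f_9(26-cube) = (26 choose 9) · 2^17 = 409541017600.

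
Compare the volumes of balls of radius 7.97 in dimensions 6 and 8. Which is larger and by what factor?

V_6(7.97) ≈ 1.32449e+06, V_8(7.97) ≈ 6.60777e+07. The 8-ball is larger by a factor of 49.89.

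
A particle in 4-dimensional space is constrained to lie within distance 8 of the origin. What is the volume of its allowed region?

Volume = π^{4/2}·(8)^4/Γ(3) = 2048·π^2 ≈ 20212.9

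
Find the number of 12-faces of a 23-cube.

An n-cube has C(n,k)·2^(n-k) k-faces. Here C(23,12)·2^11 = 1352078·2048 = 2769055744.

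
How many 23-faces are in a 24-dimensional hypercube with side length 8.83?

Number of 23-faces = C(24,23) · 2^(24-23) = 24 · 2 = 48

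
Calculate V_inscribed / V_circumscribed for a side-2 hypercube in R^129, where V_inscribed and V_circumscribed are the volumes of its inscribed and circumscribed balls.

Volume scales as r^n, and r_in/r_out = 1/√129, giving (1/√129)^129 ≈ 7.36146e-137.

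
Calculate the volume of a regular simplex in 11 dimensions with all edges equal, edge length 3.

V = (3^11 / 11!) · √((11+1) / 2^11) ≈ 0.000339706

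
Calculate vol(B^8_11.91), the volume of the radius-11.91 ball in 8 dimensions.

Volume = π^{8/2}·(11.91)^8/Γ(5) ≈ 1.64317e+09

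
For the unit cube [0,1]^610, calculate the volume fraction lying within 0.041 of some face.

The inner cube has side 1-2·0.041 = 0.918 and volume (0.918)^610 ≈ 2.158e-23, so the shell holds 1 - 2.158e-23 of the volume.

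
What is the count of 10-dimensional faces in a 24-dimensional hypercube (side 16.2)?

Number of 10-faces = C(24,10) · 2^(24-10) = 1961256 · 16384 = 32133218304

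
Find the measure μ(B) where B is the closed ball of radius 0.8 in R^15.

The n-ball volume is π^(n/2)·r^n/Γ(n/2+1). With n=15, r=0.8: V ≈ 0.0134208.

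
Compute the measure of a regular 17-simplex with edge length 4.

Volume = 4^17 · √(18/2^17) / 17! ≈ 5.66021e-07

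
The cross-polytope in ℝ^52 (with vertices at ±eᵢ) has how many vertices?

The vertices are ±e_1, ..., ±e_52, so there are 2·52 = 104.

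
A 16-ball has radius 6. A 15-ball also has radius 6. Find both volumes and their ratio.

V_16(6) ≈ 6.63894e+11. V_15(6) ≈ 1.79349e+11. Ratio V_16/V_15 ≈ 3.702.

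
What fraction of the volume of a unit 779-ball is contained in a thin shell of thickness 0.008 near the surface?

V(inner)/V(outer) = ((1-0.008)/1)^779 ≈ 0.001917, so the shell fraction is 0.998083.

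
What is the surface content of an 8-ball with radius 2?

S_8(2) = 2·π^(8/2)·(2)^7 / Γ(8/2) = 128·π^4/3 ≈ 4156.12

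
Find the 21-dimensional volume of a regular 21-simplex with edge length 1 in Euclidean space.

For a regular n-simplex with edge a, V = (a^n / n!)·√((n+1)/2^n). With a=1, n=21: V ≈ 6.33946e-23.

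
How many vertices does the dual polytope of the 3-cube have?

Number of vertices = 2n = 6.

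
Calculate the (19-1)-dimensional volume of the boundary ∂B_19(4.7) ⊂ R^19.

The surface area of an n-ball is 2π^(n/2) r^(n-1) / Γ(n/2). For n=19, r=4.7: 1.10944e+12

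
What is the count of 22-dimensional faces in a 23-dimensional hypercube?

f_22(23-cube) = (23 choose 22) · 2^1 = 46.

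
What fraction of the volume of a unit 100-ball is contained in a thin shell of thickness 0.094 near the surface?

V(inner)/V(outer) = ((1-0.094)/1)^100 ≈ 5.162e-05, so the shell fraction is 0.999948.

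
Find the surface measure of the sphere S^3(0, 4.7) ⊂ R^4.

|∂B_4(4.7)| ≈ 2049.38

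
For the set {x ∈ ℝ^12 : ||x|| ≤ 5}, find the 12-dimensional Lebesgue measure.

V_12(5) = π^(12/2) · (5)^12 / Γ(12/2 + 1) = 48828125·π^6/144 ≈ 3.25992e+08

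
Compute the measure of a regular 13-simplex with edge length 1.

For a regular n-simplex with edge a, V = (a^n / n!)·√((n+1)/2^n). With a=1, n=13: V ≈ 6.63879e-12.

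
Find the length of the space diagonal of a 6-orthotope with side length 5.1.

The space diagonal of an n-cube of side s is s√n. Here 5.1·√6 ≈ 12.4924.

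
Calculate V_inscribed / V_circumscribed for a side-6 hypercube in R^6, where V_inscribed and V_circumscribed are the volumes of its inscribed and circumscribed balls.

V_in / V_out = (r_in/r_out)^6 = (1/√6)^6 = 6^(-6/2) ≈ 0.00462963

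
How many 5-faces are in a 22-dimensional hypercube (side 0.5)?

f_5(22-cube) = (22 choose 5) · 2^17 = 3451650048.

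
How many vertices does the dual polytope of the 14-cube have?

The vertices are ±e_1, ..., ±e_14, so there are 2·14 = 28.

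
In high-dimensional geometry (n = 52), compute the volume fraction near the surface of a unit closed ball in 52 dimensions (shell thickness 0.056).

1 - (1-0.056)^52 ≈ 0.950049 ≈ 95.00%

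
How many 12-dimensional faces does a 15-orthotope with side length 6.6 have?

Number of 12-faces = C(15,12) · 2^(15-12) = 455 · 8 = 3640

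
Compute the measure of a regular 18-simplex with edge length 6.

For a regular n-simplex with edge a, V = (a^n / n!)·√((n+1)/2^n). With a=6, n=18: V ≈ 0.000135048.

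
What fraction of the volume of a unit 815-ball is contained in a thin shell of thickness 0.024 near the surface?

1 - (1-0.024)^815 ≈ 0.9999999975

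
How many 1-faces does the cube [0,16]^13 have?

Each of the 2^13 = 8192 vertices has degree 13; total edges = 13·2^13/2 = 53248.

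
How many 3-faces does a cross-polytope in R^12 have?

f_3(12-orthoplex) = 2^4 · (12 choose 4) = 7920.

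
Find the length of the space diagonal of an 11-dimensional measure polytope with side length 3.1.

d = √(3.1² + 3.1² + ... + 3.1²) [11 terms] = √(11·3.1²) = 3.1√11 ≈ 10.2815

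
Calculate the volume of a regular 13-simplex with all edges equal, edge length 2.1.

V_13 = √(14) · 2.1^13 / (13! · 2^(13/2)) ≈ 1.02551e-07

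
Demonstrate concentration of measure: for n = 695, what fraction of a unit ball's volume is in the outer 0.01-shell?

1 - (1-0.01)^695 ≈ 0.999074 ≈ 99.91%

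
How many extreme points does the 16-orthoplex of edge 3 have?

An n-cross-polytope has 2n vertices; here n = 16, giving 32.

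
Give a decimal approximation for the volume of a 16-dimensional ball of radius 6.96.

Volume = π^{16/2}·(6.96)^16/Γ(9) ≈ 7.13553e+12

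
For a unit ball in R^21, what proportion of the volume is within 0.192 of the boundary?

V(inner)/V(outer) = ((1-0.192)/1)^21 ≈ 0.01137, so the shell fraction is 0.988633.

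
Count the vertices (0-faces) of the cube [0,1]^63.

The 63-cube has 2^63 = 9223372036854775808 vertices.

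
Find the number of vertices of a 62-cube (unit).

The 62-cube has 2^62 = 4611686018427387904 vertices.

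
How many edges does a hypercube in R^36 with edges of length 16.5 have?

An n-cube has n·2^(n-1) edges. With n = 36: 36·34359738368 = 1236950581248.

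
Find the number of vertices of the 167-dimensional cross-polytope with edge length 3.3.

The 167-dimensional cross-polytope has 2n = 2·167 = 334 vertices.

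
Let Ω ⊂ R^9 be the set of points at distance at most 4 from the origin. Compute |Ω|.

Volume = π^{9/2}·(4)^9/Γ(11/2) = 8388608·π^4/945 ≈ 864684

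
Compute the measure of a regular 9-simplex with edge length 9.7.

For a regular n-simplex with edge a, V = (a^n / n!)·√((n+1)/2^n). With a=9.7, n=9: V ≈ 292.784.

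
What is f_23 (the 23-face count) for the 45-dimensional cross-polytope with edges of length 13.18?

f_23(45-orthoplex) = 2^24 · (45 choose 24) = 63311437629908582400.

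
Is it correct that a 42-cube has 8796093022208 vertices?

False. The 42-cube has 2^42 = 4398046511104 vertices.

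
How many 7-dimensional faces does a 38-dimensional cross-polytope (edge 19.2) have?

Number of 7-faces = 2^(7+1) · C(38,7+1) = 256 · 48903492 = 12519293952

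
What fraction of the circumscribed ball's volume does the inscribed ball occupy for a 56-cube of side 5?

V_in / V_out = (r_in/r_out)^56 = (1/√56)^56 = 56^(-56/2) ≈ 1.12392e-49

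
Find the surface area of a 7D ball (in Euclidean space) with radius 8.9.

S = n·V_n(r)/r = 7·V_7(8.9)/8.9 (volume-to-surface relation), giving 1.64368e+07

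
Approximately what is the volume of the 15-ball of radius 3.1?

Volume = π^{15/2}·(3.1)^15/Γ(17/2) ≈ 8.95067e+06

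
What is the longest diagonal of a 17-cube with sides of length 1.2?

Diagonal = √17 · 1.2 ≈ 4.94773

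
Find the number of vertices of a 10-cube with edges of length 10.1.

The 10-cube has 2^10 = 1024 vertices.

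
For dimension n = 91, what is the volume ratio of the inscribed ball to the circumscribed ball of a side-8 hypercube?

Volume scales as r^n, and r_in/r_out = 1/√91, giving (1/√91)^91 ≈ 7.30494e-90.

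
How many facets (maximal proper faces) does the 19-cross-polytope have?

f_18(19-orthoplex) = 2^19 · (19 choose 19) = 524288.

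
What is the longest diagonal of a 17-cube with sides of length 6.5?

||(6.5,6.5,...,6.5)|| = √(17)·6.5 ≈ 26.8002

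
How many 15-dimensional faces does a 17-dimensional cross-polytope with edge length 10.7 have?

An n-cross-polytope has 2^(k+1)·C(n,k+1) k-faces. Here 2^16·C(17,16) = 65536·17 = 1114112.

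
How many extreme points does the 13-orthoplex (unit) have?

The 13-dimensional cross-polytope has 2n = 2·13 = 26 vertices.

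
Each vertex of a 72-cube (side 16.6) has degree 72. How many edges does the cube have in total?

Number of 1-faces = C(72,1)·2^(72-1) = 72·2361183241434822606848 = 170005193383307227693056.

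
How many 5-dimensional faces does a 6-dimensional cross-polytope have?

Each 5-face is the convex hull of 6 vertices, one chosen as ±e_i from each of 6 distinct axes: 2^6·C(6,6) = 64.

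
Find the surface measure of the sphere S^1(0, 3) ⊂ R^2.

The surface area of an n-ball is 2π^(n/2) r^(n-1) / Γ(n/2). For n=2, r=3: 2πr = 2π·3 ≈ 18.8496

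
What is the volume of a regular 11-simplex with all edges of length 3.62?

V = (3.62^11 / 11!) · √((11+1) / 2^11) ≈ 0.00268265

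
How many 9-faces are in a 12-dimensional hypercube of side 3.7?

An n-cube has C(n,k)·2^(n-k) k-faces. Here C(12,9)·2^3 = 220·8 = 1760.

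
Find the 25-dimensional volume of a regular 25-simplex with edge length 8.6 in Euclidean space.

For a regular n-simplex with edge a, V = (a^n / n!)·√((n+1)/2^n). With a=8.6, n=25: V ≈ 1.30746e-05.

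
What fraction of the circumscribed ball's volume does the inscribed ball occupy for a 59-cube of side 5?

V_in/V_out = n^(-n/2) = 59^(-59/2) ≈ 5.75262e-53.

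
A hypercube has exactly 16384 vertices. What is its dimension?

The n-cube has 2^n vertices, and 16384 = 2^14, so n = 14.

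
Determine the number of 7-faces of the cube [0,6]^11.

f_7(11-cube) = (11 choose 7) · 2^4 = 5280.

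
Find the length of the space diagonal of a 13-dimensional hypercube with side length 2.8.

d = √(2.8² + 2.8² + ... + 2.8²) [13 terms] = √(13·2.8²) = 2.8√13 ≈ 10.0955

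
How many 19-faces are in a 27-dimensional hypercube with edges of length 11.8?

An n-cube has C(n,k)·2^(n-k) k-faces. Here C(27,19)·2^8 = 2220075·256 = 568339200.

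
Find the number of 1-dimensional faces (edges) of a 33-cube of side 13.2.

An n-cube has n·2^(n-1) edges. With n = 33: 33·4294967296 = 141733920768.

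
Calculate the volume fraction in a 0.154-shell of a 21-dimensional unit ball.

1 - (1-0.154)^21 ≈ 0.970161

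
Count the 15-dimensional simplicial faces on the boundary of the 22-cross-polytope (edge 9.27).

An n-cross-polytope has 2^(k+1)·C(n,k+1) k-faces. Here 2^16·C(22,16) = 65536·74613 = 4889837568.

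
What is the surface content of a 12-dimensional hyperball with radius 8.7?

The surface area of an n-ball is 2π^(n/2) r^(n-1) / Γ(n/2). For n=12, r=8.7: 3.46306e+11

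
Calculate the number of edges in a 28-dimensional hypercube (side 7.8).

An n-cube has n·2^(n-1) edges. With n = 28: 28·134217728 = 3758096384.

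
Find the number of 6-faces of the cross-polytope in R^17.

Each 6-face is the convex hull of 7 vertices, one chosen as ±e_i from each of 7 distinct axes: 2^7·C(17,7) = 2489344.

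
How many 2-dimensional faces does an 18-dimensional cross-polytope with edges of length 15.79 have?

An n-cross-polytope has 2^(k+1)·C(n,k+1) k-faces. Here 2^3·C(18,3) = 8·816 = 6528.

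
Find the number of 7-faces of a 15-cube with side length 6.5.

f_7(15-cube) = (15 choose 7) · 2^8 = 1647360.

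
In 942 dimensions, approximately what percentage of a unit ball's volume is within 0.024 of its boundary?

1 - (1-0.024)^942 ≈ 1 - 1.153e-10 ≈ (100 - 1.15e-08)%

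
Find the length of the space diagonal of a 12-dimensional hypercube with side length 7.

d = √(7² + 7² + ... + 7²) [12 terms] = √(12·7²) = 7√12 ≈ 24.2487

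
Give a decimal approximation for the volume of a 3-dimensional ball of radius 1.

The n-ball volume is π^(n/2)·r^n/Γ(n/2+1). With n=3, r=1: V = 4·π/3 ≈ 4.18879.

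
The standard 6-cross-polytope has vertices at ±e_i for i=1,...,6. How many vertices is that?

Number of vertices = 2n = 12.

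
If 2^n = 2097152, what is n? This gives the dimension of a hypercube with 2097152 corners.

2^n = 2097152 ⇒ n = log_2(2097152) = 21.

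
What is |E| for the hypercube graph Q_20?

An n-cube has n·2^(n-1) edges. With n = 20: 20·524288 = 10485760.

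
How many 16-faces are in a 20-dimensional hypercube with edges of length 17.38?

Number of 16-faces = C(20,16) · 2^(20-16) = 4845 · 16 = 77520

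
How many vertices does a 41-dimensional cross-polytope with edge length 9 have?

An n-cross-polytope has 2n vertices; here n = 41, giving 82.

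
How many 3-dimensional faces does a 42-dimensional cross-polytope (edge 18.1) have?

An n-cross-polytope has 2^(k+1)·C(n,k+1) k-faces. Here 2^4·C(42,4) = 16·111930 = 1790880.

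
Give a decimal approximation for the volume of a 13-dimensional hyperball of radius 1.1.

Volume = π^{13/2}·(1.1)^13/Γ(15/2) ≈ 3.14374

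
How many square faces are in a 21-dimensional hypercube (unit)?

Choose 2 of 21 axes to span the face (C(21,2) = 210 ways), then fix each of the remaining 19 coordinates at one of its two extreme values (2^19 = 524288 ways): 210·524288 = 110100480.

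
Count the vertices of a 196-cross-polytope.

The vertices are ±e_1, ..., ±e_196, so there are 2·196 = 392.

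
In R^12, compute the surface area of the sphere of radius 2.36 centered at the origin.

The surface area of an n-ball is 2π^(n/2) r^(n-1) / Γ(n/2). For n=12, r=2.36: 202666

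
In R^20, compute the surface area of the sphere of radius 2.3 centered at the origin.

The surface area of an n-ball is 2π^(n/2) r^(n-1) / Γ(n/2). For n=20, r=2.3: 3.85119e+06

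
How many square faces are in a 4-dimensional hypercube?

f_2(4-cube) = (4 choose 2) · 2^2 = 24.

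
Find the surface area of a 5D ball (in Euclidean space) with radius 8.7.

|∂B_5(8.7)| ≈ 150781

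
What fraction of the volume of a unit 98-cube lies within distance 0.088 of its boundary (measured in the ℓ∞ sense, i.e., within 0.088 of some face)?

Shell fraction = 1 - (1-0.176)^98 ≈ 0.9999999942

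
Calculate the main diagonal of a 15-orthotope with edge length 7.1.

The space diagonal of an n-cube of side s is s√n. Here 7.1·√15 ≈ 27.4982.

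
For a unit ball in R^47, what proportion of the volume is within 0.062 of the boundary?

1 - (1-0.062)^47 ≈ 0.950622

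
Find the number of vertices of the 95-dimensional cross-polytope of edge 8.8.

The 95-dimensional cross-polytope has 2n = 2·95 = 190 vertices.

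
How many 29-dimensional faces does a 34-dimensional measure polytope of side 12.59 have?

Choose 29 of 34 axes to span the face (C(34,29) = 278256 ways), then fix each of the remaining 5 coordinates at one of its two extreme values (2^5 = 32 ways): 278256·32 = 8904192.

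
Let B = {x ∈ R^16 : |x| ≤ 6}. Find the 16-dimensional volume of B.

V_16(6) = π^(16/2) · (6)^16 / Γ(16/2 + 1) = 2448880128·π^8/35 ≈ 6.63894e+11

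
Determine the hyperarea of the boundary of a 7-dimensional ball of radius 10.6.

S = n·V_n(r)/r = 7·V_7(10.6)/10.6 (volume-to-surface relation), giving 4.69152e+07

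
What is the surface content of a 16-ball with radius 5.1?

|∂B_16(5.1)| ≈ 1.5465e+11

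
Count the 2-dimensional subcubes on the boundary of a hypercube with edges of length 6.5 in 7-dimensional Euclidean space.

Choose 2 of 7 axes to span the face (C(7,2) = 21 ways), then fix each of the remaining 5 coordinates at one of its two extreme values (2^5 = 32 ways): 21·32 = 672.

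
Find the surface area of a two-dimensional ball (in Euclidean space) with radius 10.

The surface area of an n-ball is 2π^(n/2) r^(n-1) / Γ(n/2). For n=2, r=10: 2πr = 2π·10 ≈ 62.8319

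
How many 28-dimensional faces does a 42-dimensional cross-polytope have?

Each 28-face is the convex hull of 29 vertices, one chosen as ±e_i from each of 29 distinct axes: 2^29·C(42,29) = 13700264535376527360.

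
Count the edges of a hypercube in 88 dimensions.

The 88-cube has n·2^(n-1) = 88·2^87 = 88·154742504910672534362390528 = 13617340432139183023890366464 edges.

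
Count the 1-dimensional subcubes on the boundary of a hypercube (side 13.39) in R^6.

Choose 1 of 6 axes to span the face (C(6,1) = 6 ways), then fix each of the remaining 5 coordinates at one of its two extreme values (2^5 = 32 ways): 6·32 = 192.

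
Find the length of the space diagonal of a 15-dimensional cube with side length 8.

The space diagonal of an n-cube of side s is s√n. Here 8·√15 ≈ 30.9839.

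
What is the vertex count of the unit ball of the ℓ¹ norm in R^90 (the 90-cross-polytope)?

The 90-dimensional cross-polytope has 2n = 2·90 = 180 vertices.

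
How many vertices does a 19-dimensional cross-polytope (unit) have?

The 19-dimensional cross-polytope has 2n = 2·19 = 38 vertices.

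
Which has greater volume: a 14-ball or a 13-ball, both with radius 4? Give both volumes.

V_14(4) ≈ 1.60864e+08. V_13(4) ≈ 6.11113e+07. The 14-ball is larger.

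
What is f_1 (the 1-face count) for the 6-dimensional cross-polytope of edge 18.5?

An n-cross-polytope has 2^(k+1)·C(n,k+1) k-faces. Here 2^2·C(6,2) = 4·15 = 60.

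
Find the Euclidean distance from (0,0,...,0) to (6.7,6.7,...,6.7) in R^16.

||(6.7,6.7,...,6.7)|| = √(16)·6.7 = 26.8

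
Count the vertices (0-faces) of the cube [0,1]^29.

Each vertex is a binary string of length 29, so there are 2^29 = 536870912.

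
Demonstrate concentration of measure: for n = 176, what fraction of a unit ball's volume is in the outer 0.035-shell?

1 - (1-0.035)^176 ≈ 0.998108 ≈ 99.81%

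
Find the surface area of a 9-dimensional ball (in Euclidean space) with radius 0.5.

S_9(0.5) = 2·π^(9/2)·(0.5)^8 / Γ(9/2) = π^4/840 ≈ 0.115963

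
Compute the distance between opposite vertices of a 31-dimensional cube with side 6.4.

d = √(6.4² + 6.4² + ... + 6.4²) [31 terms] = √(31·6.4²) = 6.4√31 ≈ 35.6337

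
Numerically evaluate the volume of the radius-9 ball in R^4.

The n-ball volume is π^(n/2)·r^n/Γ(n/2+1). With n=4, r=9: V = 6561·π^2/2 ≈ 32377.2.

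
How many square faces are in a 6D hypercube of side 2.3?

Number of 2-faces = C(6,2) · 2^(6-2) = 15 · 16 = 240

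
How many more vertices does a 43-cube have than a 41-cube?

The 43-cube has 2^43 = 8796093022208 vertices. The 41-cube has 2^41 = 2199023255552 vertices. Difference: 8796093022208 - 2199023255552 = 6597069766656.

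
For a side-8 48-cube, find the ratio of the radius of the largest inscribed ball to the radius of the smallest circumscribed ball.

For an n-cube of any side s, the inradius is s/2 and the circumradius is s√n/2, so the ratio is 1/√48 ≈ 0.144338.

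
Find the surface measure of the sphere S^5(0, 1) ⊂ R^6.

S = n·V_n(r)/r = 6·V_6(1)/1 (volume-to-surface relation), giving π^3 ≈ 31.0063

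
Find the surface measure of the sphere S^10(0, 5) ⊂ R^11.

The surface area of an n-ball is 2π^(n/2) r^(n-1) / Γ(n/2). For n=11, r=5: 125000000·π^5/189 ≈ 2.02394e+08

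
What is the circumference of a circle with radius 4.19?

|∂B_2(4.19)| = 2πr = 2π·4.19 ≈ 26.3265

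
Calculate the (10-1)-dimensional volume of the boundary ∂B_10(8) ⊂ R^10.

|∂B_10(8)| = 33554432·π^5/3 ≈ 3.42277e+09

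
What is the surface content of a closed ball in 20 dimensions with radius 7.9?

The surface area of an n-ball is 2π^(n/2) r^(n-1) / Γ(n/2). For n=20, r=7.9: 5.85707e+16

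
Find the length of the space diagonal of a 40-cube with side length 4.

||(4,4,...,4)|| = √(40)·4 ≈ 25.2982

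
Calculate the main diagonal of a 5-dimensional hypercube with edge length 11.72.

The space diagonal of an n-cube of side s is s√n. Here 11.72·√5 ≈ 26.2067.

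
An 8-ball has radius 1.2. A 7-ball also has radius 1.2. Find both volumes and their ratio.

V_8(1.2) ≈ 17.4517. V_7(1.2) ≈ 16.9297. Ratio V_8/V_7 ≈ 1.031.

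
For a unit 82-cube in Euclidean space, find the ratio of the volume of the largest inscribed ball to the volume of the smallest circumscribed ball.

Volume scales as r^n, and r_in/r_out = 1/√82, giving (1/√82)^82 ≈ 3.4169e-79.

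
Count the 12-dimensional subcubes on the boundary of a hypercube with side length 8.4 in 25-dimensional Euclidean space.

f_12(25-cube) = (25 choose 12) · 2^13 = 42600857600.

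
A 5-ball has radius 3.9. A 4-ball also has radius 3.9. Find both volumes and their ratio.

V_5(3.9) ≈ 4749.21. V_4(3.9) ≈ 1141.64. Ratio V_5/V_4 ≈ 4.16.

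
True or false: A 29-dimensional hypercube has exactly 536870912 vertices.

True. The 29-cube has 2^29 = 536870912 vertices.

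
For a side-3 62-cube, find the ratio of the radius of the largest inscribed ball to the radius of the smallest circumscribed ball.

For an n-cube of any side s, the inradius is s/2 and the circumradius is s√n/2, so the ratio is 1/√62 ≈ 0.127.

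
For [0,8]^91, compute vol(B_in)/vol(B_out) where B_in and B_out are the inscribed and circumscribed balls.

The radii are 8/2 and 8√91/2, so the volume ratio is (1/√91)^91 = 91^{-91/2} ≈ 7.30494e-90.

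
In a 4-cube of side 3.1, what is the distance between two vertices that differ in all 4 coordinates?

d = √(3.1² + 3.1² + ... + 3.1²) [4 terms] = √(4·3.1²) = 3.1√4 = 6.2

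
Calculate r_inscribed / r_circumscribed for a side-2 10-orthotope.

Ratio = (s/2)/(s√10/2) = 10^(-1/2) ≈ 0.316228.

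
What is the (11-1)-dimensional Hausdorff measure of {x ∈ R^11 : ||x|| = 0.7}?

S = n·V_n(r)/r = 11·V_11(0.7)/0.7 (volume-to-surface relation), giving 0.585434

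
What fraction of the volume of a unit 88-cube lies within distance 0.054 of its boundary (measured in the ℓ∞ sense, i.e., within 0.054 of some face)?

Shell fraction = 1 - (1-0.108)^88 ≈ 0.999957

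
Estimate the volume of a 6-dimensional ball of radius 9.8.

V_6(9.8) = π^(6/2) · (9.8)^6 / Γ(6/2 + 1) ≈ 4.57778e+06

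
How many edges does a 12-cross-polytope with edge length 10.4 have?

An n-cross-polytope has 2^(k+1)·C(n,k+1) k-faces. Here 2^2·C(12,2) = 4·66 = 264.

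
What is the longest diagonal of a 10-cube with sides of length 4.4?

d = √(4.4² + 4.4² + ... + 4.4²) [10 terms] = √(10·4.4²) = 4.4√10 ≈ 13.914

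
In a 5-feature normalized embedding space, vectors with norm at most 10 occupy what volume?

The n-ball volume is π^(n/2)·r^n/Γ(n/2+1). With n=5, r=10: V = 160000·π^2/3 ≈ 526379.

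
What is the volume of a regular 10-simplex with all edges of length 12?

For a regular n-simplex with edge a, V = (a^n / n!)·√((n+1)/2^n). With a=12, n=10: V ≈ 1768.46.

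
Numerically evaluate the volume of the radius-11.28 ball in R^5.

V_5(11.28) = π^(5/2) · (11.28)^5 / Γ(5/2 + 1) ≈ 961267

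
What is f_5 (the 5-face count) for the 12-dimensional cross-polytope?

Each 5-face is the convex hull of 6 vertices, one chosen as ±e_i from each of 6 distinct axes: 2^6·C(12,6) = 59136.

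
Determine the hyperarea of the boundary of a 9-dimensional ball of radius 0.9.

The surface area of an n-ball is 2π^(n/2) r^(n-1) / Γ(n/2). For n=9, r=0.9: 12.7791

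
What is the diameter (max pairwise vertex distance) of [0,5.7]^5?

The space diagonal of an n-cube of side s is s√n. Here 5.7·√5 ≈ 12.7456.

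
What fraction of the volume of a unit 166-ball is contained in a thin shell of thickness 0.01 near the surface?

Shell fraction = 1 - (1-0.01)^166 ≈ 0.811443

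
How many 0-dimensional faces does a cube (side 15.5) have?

f_0(3-cube) = (3 choose 0) · 2^3 = 8.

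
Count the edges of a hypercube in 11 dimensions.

An n-cube has n·2^(n-1) edges. With n = 11: 11·1024 = 11264.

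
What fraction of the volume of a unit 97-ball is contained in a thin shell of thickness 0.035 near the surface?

1 - (1-0.035)^97 ≈ 0.968439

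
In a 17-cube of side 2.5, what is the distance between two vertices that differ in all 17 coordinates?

||(2.5,2.5,...,2.5)|| = √(17)·2.5 ≈ 10.3078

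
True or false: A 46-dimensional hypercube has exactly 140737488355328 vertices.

False. The 46-cube has 2^46 = 70368744177664 vertices.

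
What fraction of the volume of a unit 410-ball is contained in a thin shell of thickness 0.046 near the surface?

Shell fraction = 1 - (1-0.046)^410 ≈ 0.9999999959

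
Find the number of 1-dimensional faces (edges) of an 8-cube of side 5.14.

The 8-cube has n·2^(n-1) = 8·2^7 = 8·128 = 1024 edges.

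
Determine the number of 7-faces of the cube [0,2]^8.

Number of 7-faces = C(8,7) · 2^(8-7) = 8 · 2 = 16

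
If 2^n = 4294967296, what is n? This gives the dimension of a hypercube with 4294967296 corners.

n = log_2(4294967296) = 32.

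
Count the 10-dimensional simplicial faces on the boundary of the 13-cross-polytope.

Each 10-face is the convex hull of 11 vertices, one chosen as ±e_i from each of 11 distinct axes: 2^11·C(13,11) = 159744.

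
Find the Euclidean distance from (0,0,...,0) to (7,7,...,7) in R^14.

The space diagonal of an n-cube of side s is s√n. Here 7·√14 ≈ 26.1916.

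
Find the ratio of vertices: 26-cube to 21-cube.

The 26-cube has 2^26 = 67108864 vertices. The 21-cube has 2^21 = 2097152 vertices. Ratio: 67108864/2097152 = 32.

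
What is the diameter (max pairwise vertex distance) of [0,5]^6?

The space diagonal of an n-cube of side s is s√n. Here 5·√6 ≈ 12.2474.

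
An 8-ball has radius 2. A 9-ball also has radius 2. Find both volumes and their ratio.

V_8(2) ≈ 1039.03. V_9(2) ≈ 1688.84. Ratio V_8/V_9 ≈ 0.6152.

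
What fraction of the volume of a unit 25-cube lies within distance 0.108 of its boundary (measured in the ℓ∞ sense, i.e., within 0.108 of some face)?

Shell fraction = 1 - (1-0.216)^25 ≈ 0.99772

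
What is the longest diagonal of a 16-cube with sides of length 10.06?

||(10.06,10.06,...,10.06)|| = √(16)·10.06 = 40.24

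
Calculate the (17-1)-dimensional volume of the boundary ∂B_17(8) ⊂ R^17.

|∂B_17(8)| = 144115188075855872·π^8/2027025 ≈ 6.74605e+14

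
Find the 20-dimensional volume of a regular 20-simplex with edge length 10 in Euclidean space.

For a regular n-simplex with edge a, V = (a^n / n!)·√((n+1)/2^n). With a=10, n=20: V ≈ 0.183944.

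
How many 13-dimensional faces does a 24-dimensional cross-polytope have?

Number of 13-faces = 2^(13+1) · C(24,13+1) = 16384 · 1961256 = 32133218304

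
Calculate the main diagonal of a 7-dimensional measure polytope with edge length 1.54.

||(1.54,1.54,...,1.54)|| = √(7)·1.54 ≈ 4.07446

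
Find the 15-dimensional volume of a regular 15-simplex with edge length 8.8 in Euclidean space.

V_15 = √(16) · 8.8^15 / (15! · 2^(15/2)) ≈ 2.48356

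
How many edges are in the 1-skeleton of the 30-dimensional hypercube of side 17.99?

Number of 1-faces = C(30,1)·2^(30-1) = 30·536870912 = 16106127360.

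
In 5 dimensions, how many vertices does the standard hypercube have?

Number of vertices = 2^5 = 32.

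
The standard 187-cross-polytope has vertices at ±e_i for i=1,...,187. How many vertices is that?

An n-cross-polytope has 2n vertices; here n = 187, giving 374.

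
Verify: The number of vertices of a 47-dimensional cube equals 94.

False. The 47-cube has 2^47 = 140737488355328 vertices.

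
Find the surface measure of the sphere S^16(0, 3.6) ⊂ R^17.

S = n·V_n(r)/r = 17·V_17(3.6)/3.6 (volume-to-surface relation), giving 1.90744e+09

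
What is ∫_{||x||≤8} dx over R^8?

V_8(8) = π^(8/2) · (8)^8 / Γ(8/2 + 1) = 2097152·π^4/3 ≈ 6.80939e+07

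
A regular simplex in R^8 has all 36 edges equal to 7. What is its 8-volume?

V = (7^8 / 8!) · √((8+1) / 2^8) ≈ 26.808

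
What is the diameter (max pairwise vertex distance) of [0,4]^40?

The space diagonal of an n-cube of side s is s√n. Here 4·√40 ≈ 25.2982.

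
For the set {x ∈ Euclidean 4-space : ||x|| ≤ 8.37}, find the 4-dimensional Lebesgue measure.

Volume = π^{4/2}·(8.37)^4/Γ(3) ≈ 24219.9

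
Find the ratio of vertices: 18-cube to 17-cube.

The 18-cube has 2^18 = 262144 vertices. The 17-cube has 2^17 = 131072 vertices. Ratio: 262144/131072 = 2.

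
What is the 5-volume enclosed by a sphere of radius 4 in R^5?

V_5(4) = π^(5/2) · (4)^5 / Γ(5/2 + 1) = 8192·π^2/15 ≈ 5390.12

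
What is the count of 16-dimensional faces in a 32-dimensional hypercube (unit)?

Number of 16-faces = C(32,16) · 2^(32-16) = 601080390 · 65536 = 39392404439040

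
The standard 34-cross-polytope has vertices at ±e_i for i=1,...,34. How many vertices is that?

Number of vertices = 2n = 68.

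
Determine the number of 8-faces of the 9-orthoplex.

Each 8-face is the convex hull of 9 vertices, one chosen as ±e_i from each of 9 distinct axes: 2^9·C(9,9) = 512.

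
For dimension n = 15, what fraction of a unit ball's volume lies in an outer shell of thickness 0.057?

1 - (1-0.057)^15 ≈ 0.585356 ≈ 58.54%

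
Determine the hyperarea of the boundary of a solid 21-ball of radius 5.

S = n·V_n(r)/r = 21·V_21(5)/5 (volume-to-surface relation), giving 7812500000000000·π^10/26189163 ≈ 2.79362e+13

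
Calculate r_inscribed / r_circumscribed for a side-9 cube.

For an n-cube of any side s, the inradius is s/2 and the circumradius is s√n/2, so the ratio is 1/√3 ≈ 0.57735.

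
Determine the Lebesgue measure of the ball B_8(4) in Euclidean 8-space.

Volume = π^{8/2}·(4)^8/Γ(5) = 8192·π^4/3 ≈ 265992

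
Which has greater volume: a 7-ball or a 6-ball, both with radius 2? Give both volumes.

V_7(2) ≈ 604.77. V_6(2) ≈ 330.734. The 7-ball is larger.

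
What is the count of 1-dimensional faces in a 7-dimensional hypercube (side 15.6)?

Choose 1 of 7 axes to span the face (C(7,1) = 7 ways), then fix each of the remaining 6 coordinates at one of its two extreme values (2^6 = 64 ways): 7·64 = 448.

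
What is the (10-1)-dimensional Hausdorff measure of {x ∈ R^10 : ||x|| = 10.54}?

The surface area of an n-ball is 2π^(n/2) r^(n-1) / Γ(n/2). For n=10, r=10.54: 4.09387e+10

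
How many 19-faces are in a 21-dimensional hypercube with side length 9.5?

An n-cube has C(n,k)·2^(n-k) k-faces. Here C(21,19)·2^2 = 210·4 = 840.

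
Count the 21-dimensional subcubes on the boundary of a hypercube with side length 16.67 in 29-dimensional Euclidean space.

f_21(29-cube) = (29 choose 21) · 2^8 = 1098789120.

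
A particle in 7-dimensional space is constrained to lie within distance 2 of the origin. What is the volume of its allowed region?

V_7(2) = π^(7/2) · (2)^7 / Γ(7/2 + 1) = 2048·π^3/105 ≈ 604.77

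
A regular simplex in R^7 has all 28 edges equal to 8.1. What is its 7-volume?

For a regular n-simplex with edge a, V = (a^n / n!)·√((n+1)/2^n). With a=8.1, n=7: V ≈ 113.476.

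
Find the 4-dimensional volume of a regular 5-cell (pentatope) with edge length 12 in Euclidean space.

Volume = 12^4 · √(5/2^4) / 4! ≈ 482.991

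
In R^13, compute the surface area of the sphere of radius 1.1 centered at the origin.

S = n·V_n(r)/r = 13·V_13(1.1)/1.1 (volume-to-surface relation), giving 37.1533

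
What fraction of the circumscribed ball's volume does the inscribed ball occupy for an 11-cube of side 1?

V_in / V_out = (r_in/r_out)^11 = (1/√11)^11 = 11^(-11/2) ≈ 1.87215e-06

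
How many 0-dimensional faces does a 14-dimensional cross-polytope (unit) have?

f_0(14-orthoplex) = 2^1 · (14 choose 1) = 28.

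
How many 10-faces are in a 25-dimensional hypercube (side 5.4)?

Number of 10-faces = C(25,10) · 2^(25-10) = 3268760 · 32768 = 107110727680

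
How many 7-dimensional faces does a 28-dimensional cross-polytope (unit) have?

f_7(28-orthoplex) = 2^8 · (28 choose 8) = 795674880.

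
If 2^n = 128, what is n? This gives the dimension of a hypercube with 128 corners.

n = log_2(128) = 7.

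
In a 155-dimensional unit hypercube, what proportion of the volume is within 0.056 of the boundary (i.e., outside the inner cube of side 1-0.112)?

1 - (1 - 2·0.056)^155 = 1 - 0.888^155 ≈ 0.9999999899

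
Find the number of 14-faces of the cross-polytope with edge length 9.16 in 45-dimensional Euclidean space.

Number of 14-faces = 2^(14+1) · C(45,14+1) = 32768 · 344867425584 = 11300615801536512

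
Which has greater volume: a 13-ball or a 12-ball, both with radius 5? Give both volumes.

V_13(5) ≈ 1.11161e+09. V_12(5) ≈ 3.25992e+08. The 13-ball is larger.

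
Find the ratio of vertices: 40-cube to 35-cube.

The 40-cube has 2^40 = 1099511627776 vertices. The 35-cube has 2^35 = 34359738368 vertices. Ratio: 1099511627776/34359738368 = 32.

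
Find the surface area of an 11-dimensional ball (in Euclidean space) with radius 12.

S_11(12) = 2·π^(11/2)·(12)^10 / Γ(11/2) = 146767085568·π^5/35 ≈ 1.28325e+12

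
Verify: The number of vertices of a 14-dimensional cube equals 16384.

True. The 14-cube has 2^14 = 16384 vertices.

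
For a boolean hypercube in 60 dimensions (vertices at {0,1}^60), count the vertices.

Number of vertices = 2^60 = 1152921504606846976.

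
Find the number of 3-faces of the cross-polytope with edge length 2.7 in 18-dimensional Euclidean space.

An n-cross-polytope has 2^(k+1)·C(n,k+1) k-faces. Here 2^4·C(18,4) = 16·3060 = 48960.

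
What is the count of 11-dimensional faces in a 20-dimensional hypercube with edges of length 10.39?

An n-cube has C(n,k)·2^(n-k) k-faces. Here C(20,11)·2^9 = 167960·512 = 85995520.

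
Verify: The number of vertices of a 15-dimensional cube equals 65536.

False. The 15-cube has 2^15 = 32768 vertices.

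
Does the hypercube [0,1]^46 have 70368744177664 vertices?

True. The 46-cube has 2^46 = 70368744177664 vertices.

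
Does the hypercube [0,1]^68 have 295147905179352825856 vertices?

True. The 68-cube has 2^68 = 295147905179352825856 vertices.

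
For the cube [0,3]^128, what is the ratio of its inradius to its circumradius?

For an n-cube of any side s, the inradius is s/2 and the circumradius is s√n/2, so the ratio is 1/√128 ≈ 0.0883883.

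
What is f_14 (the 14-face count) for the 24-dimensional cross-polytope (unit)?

An n-cross-polytope has 2^(k+1)·C(n,k+1) k-faces. Here 2^15·C(24,15) = 32768·1307504 = 42844291072.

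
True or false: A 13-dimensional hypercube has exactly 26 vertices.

False. The 13-cube has 2^13 = 8192 vertices.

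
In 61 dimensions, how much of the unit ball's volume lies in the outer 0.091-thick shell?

Shell fraction = 1 - (1-0.091)^61 ≈ 0.997032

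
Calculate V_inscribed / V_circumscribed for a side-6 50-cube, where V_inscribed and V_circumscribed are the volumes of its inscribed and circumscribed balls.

V_in / V_out = (r_in/r_out)^50 = (1/√50)^50 = 50^(-50/2) ≈ 3.35544e-43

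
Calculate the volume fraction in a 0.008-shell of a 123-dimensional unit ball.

V(inner)/V(outer) = ((1-0.008)/1)^123 ≈ 0.3723, so the shell fraction is 0.627663.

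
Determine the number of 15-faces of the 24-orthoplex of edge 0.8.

Each 15-face is the convex hull of 16 vertices, one chosen as ±e_i from each of 16 distinct axes: 2^16·C(24,16) = 48199827456.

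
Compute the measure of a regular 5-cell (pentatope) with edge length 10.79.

V = (10.79^4 / 4!) · √((4+1) / 2^4) ≈ 315.718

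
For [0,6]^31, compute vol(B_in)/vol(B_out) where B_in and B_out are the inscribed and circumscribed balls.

V_in/V_out = n^(-n/2) = 31^(-31/2) ≈ 7.65409e-24.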